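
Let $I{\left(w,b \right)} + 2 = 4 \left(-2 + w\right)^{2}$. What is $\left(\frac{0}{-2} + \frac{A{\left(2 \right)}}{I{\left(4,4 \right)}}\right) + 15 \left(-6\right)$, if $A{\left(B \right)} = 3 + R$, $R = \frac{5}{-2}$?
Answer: $- \frac{2519}{28} \approx -89.964$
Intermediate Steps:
$R = - \frac{5}{2}$ ($R = 5 \left(- \frac{1}{2}\right) = - \frac{5}{2} \approx -2.5$)
$I{\left(w,b \right)} = -2 + 4 \left(-2 + w\right)^{2}$
$A{\left(B \right)} = \frac{1}{2}$ ($A{\left(B \right)} = 3 - \frac{5}{2} = \frac{1}{2}$)
$\left(\frac{0}{-2} + \frac{A{\left(2 \right)}}{I{\left(4,4 \right)}}\right) + 15 \left(-6\right) = \left(\frac{0}{-2} + \frac{1}{2 \left(-2 + 4 \left(-2 + 4\right)^{2}\right)}\right) + 15 \left(-6\right) = \left(0 \left(- \frac{1}{2}\right) + \frac{1}{2 \left(-2 + 4 \cdot 2^{2}\right)}\right) - 90 = \left(0 + \frac{1}{2 \left(-2 + 4 \cdot 4\right)}\right) - 90 = \left(0 + \frac{1}{2 \left(-2 + 16\right)}\right) - 90 = \left(0 + \frac{1}{2 \cdot 14}\right) - 90 = \left(0 + \frac{1}{2} \cdot \frac{1}{14}\right) - 90 = \left(0 + \frac{1}{28}\right) - 90 = \frac{1}{28} - 90 = - \frac{2519}{28}$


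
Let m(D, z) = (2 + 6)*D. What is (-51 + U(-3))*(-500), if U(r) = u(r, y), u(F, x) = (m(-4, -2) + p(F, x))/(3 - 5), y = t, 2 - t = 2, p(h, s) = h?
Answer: 16750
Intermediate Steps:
t = 0 (t = 2 - 1*2 = 2 - 2 = 0)
y = 0
m(D, z) = 8*D
u(F, x) = 16 - F/2 (u(F, x) = (8*(-4) + F)/(3 - 5) = (-32 + F)/(-2) = (-32 + F)*(-½) = 16 - F/2)
U(r) = 16 - r/2
(-51 + U(-3))*(-500) = (-51 + (16 - ½*(-3)))*(-500) = (-51 + (16 + 3/2))*(-500) = (-51 + 35/2)*(-500) = -67/2*(-500) = 16750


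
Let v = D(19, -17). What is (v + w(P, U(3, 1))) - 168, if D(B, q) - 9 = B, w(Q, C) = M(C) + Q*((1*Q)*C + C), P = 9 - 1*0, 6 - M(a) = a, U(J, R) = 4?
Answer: 222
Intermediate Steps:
M(a) = 6 - a
P = 9 (P = 9 + 0 = 9)
w(Q, C) = 6 - C + Q*(C + C*Q) (w(Q, C) = (6 - C) + Q*((1*Q)*C + C) = (6 - C) + Q*(Q*C + C) = (6 - C) + Q*(C*Q + C) = (6 - C) + Q*(C + C*Q) = 6 - C + Q*(C + C*Q))
D(B, q) = 9 + B
v = 28 (v = 9 + 19 = 28)
(v + w(P, U(3, 1))) - 168 = (28 + (6 - 1*4 + 4*9 + 4*9²)) - 168 = (28 + (6 - 4 + 36 + 4*81)) - 168 = (28 + (6 - 4 + 36 + 324)) - 168 = (28 + 362) - 168 = 390 - 168 = 222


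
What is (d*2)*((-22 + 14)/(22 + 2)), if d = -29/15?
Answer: 58/45 ≈ 1.2889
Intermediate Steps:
d = -29/15 (d = -29*1/15 = -29/15 ≈ -1.9333)
(d*2)*((-22 + 14)/(22 + 2)) = (-29/15*2)*((-22 + 14)/(22 + 2)) = -(-464)/(15*24) = -58/15*(-1/3) = 58/45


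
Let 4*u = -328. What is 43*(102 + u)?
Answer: 860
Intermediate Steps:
u = -82 (u = (¼)*(-328) = -82)
43*(102 + u) = 43*(102 - 82) = 43*20 = 860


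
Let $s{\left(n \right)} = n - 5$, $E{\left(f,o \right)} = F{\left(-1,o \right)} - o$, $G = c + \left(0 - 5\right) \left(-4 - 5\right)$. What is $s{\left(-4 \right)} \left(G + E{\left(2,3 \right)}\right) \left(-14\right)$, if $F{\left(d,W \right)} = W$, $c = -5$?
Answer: $5040$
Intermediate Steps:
$G = 40$ ($G = -5 + \left(0 - 5\right) \left(-4 - 5\right) = -5 - -45 = -5 + 45 = 40$)
$E{\left(f,o \right)} = 0$ ($E{\left(f,o \right)} = o - o = 0$)
$s{\left(n \right)} = -5 + n$
$s{\left(-4 \right)} \left(G + E{\left(2,3 \right)}\right) \left(-14\right) = \left(-5 - 4\right) \left(40 + 0\right) \left(-14\right) = - 9 \cdot 40 \left(-14\right) = \left(-9\right) \left(-560\right) = 5040$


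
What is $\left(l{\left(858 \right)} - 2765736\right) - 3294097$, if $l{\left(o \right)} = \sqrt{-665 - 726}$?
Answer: $-6059833 + i \sqrt{1391} \approx -6.0598 \cdot 10^{6} + 37.296 i$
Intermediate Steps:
$l{\left(o \right)} = i \sqrt{1391}$ ($l{\left(o \right)} = \sqrt{-1391} = i \sqrt{1391}$)
$\left(l{\left(858 \right)} - 2765736\right) - 3294097 = \left(i \sqrt{1391} - 2765736\right) - 3294097 = \left(-2765736 + i \sqrt{1391}\right) - 3294097 = -6059833 + i \sqrt{1391}$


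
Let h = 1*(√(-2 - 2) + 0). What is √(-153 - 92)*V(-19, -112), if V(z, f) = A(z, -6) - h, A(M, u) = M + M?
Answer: √5*(14 - 266*I) ≈ 31.305 - 594.79*I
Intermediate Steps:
A(M, u) = 2*M
h = 2*I (h = 1*(√(-4) + 0) = 1*(2*I + 0) = 1*(2*I) = 2*I ≈ 2.0*I)
V(z, f) = -2*I + 2*z (V(z, f) = 2*z - 2*I = -2*I + 2*z)
√(-153 - 92)*V(-19, -112) = √(-153 - 92)*(-2*I + 2*(-19)) = √(-245)*(-2*I - 38) = (7*I*√5)*(-38 - 2*I) = 7*I*√5*(-38 - 2*I)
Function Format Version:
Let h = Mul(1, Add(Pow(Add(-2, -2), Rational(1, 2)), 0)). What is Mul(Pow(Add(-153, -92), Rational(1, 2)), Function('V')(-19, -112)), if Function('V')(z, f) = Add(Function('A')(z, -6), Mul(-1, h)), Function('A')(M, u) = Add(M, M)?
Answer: Mul(Pow(5, Rational(1, 2)), Add(14, Mul(-266, I))) ≈ Add(31.305, Mul(-594.79, I))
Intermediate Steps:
Function('A')(M, u) = Mul(2, M)
h = Mul(2, I) (h = Mul(1, Add(Pow(-4, Rational(1, 2)), 0)) = Mul(1, Add(Mul(2, I), 0)) = Mul(1, Mul(2, I)) = Mul(2, I) ≈ Mul(2.0000, I))
Function('V')(z, f) = Add(Mul(-2, I), Mul(2, z)) (Function('V')(z, f) = Add(Mul(2, z), Mul(-1, Mul(2, I))) = Add(Mul(2, z), Mul(-2, I)) = Add(Mul(-2, I), Mul(2, z)))
Mul(Pow(Add(-153, -92), Rational(1, 2)), Function('V')(-19, -112)) = Mul(Pow(Add(-153, -92), Rational(1, 2)), Add(Mul(-2, I), Mul(2, -19))) = Mul(Pow(-245, Rational(1, 2)), Add(Mul(-2, I), -38)) = Mul(Mul(7, I, Pow(5, Rational(1, 2))), Add(-38, Mul(-2, I))) = Mul(7, I, Pow(5, Rational(1, 2)), Add(-38, Mul(-2, I)))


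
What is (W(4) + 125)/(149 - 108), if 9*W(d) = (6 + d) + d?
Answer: 1139/369 ≈ 3.0867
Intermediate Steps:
W(d) = ⅔ + 2*d/9 (W(d) = ((6 + d) + d)/9 = (6 + 2*d)/9 = ⅔ + 2*d/9)
(W(4) + 125)/(149 - 108) = ((⅔ + (2/9)*4) + 125)/(149 - 108) = ((⅔ + 8/9) + 125)/41 = (14/9 + 125)*(1/41) = (1139/9)*(1/41) = 1139/369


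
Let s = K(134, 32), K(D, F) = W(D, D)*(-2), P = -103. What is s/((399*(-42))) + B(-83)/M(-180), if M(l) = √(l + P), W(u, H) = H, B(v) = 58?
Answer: 134/8379 - 58*I*√283/283 ≈ 0.015992 - 3.4477*I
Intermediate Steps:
M(l) = √(-103 + l) (M(l) = √(l - 103) = √(-103 + l))
K(D, F) = -2*D (K(D, F) = D*(-2) = -2*D)
s = -268 (s = -2*134 = -268)
s/((399*(-42))) + B(-83)/M(-180) = -268/(399*(-42)) + 58/(√(-103 - 180)) = -268/(-16758) + 58/(√(-283)) = -268*(-1/16758) + 58/((I*√283)) = 134/8379 + 58*(-I*√283/283) = 134/8379 - 58*I*√283/283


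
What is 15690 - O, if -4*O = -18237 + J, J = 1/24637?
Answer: 274228288/24637 ≈ 11131.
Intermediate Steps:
J = 1/24637 ≈ 4.0589e-5
O = 112326242/24637 (O = -(-18237 + 1/24637)/4 = -¼*(-449304968/24637) = 112326242/24637 ≈ 4559.3)
15690 - O = 15690 - 1*112326242/24637 = 15690 - 112326242/24637 = 274228288/24637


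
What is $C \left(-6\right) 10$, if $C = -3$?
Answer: $180$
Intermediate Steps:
$C \left(-6\right) 10 = \left(-3\right) \left(-6\right) 10 = 18 \cdot 10 = 180$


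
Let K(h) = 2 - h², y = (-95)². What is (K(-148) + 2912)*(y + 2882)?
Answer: -226113930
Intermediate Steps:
y = 9025
(K(-148) + 2912)*(y + 2882) = ((2 - 1*(-148)²) + 2912)*(9025 + 2882) = ((2 - 1*21904) + 2912)*11907 = ((2 - 21904) + 2912)*11907 = (-21902 + 2912)*11907 = -18990*11907 = -226113930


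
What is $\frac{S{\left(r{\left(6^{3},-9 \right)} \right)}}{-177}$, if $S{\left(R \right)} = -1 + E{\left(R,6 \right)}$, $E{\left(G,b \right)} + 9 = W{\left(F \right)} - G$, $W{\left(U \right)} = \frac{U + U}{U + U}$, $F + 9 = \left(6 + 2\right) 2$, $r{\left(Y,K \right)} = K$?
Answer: $0$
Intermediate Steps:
$F = 7$ ($F = -9 + \left(6 + 2\right) 2 = -9 + 8 \cdot 2 = -9 + 16 = 7$)
$W{\left(U \right)} = 1$ ($W{\left(U \right)} = \frac{2 U}{2 U} = 2 U \frac{1}{2 U} = 1$)
$E{\left(G,b \right)} = -8 - G$ ($E{\left(G,b \right)} = -9 - \left(-1 + G\right) = -8 - G$)
$S{\left(R \right)} = -9 - R$ ($S{\left(R \right)} = -1 - \left(8 + R\right) = -9 - R$)
$\frac{S{\left(r{\left(6^{3},-9 \right)} \right)}}{-177} = \frac{-9 - -9}{-177} = \left(-9 + 9\right) \left(- \frac{1}{177}\right) = 0 \left(- \frac{1}{177}\right) = 0$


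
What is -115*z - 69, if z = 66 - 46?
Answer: -2369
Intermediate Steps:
z = 20
-115*z - 69 = -115*20 - 69 = -2300 - 69 = -2369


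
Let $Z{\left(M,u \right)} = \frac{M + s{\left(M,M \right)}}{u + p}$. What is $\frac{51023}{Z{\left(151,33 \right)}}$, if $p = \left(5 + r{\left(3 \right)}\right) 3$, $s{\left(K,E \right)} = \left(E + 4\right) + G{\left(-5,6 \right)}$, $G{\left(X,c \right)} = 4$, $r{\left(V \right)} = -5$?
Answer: $\frac{1683759}{310} \approx 5431.5$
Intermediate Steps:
$s{\left(K,E \right)} = 8 + E$ ($s{\left(K,E \right)} = \left(E + 4\right) + 4 = \left(4 + E\right) + 4 = 8 + E$)
$p = 0$ ($p = \left(5 - 5\right) 3 = 0 \cdot 3 = 0$)
$Z{\left(M,u \right)} = \frac{8 + 2 M}{u}$ ($Z{\left(M,u \right)} = \frac{M + \left(8 + M\right)}{u + 0} = \frac{8 + 2 M}{u}$)
$\frac{51023}{Z{\left(151,33 \right)}} = \frac{51023}{2 \cdot \frac{1}{33} \left(4 + 151\right)} = \frac{51023}{2 \cdot \frac{1}{33} \cdot 155} = \frac{51023}{\frac{310}{33}} = 51023 \cdot \frac{33}{310} = \frac{1683759}{310}$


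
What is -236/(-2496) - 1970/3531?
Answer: -113439/244816 ≈ -0.46336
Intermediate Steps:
-236/(-2496) - 1970/3531 = -236*(-1/2496) - 1970*1/3531 = 59/624 - 1970/3531 = -113439/244816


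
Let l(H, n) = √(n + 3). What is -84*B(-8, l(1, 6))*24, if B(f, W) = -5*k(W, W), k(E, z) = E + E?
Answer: 60480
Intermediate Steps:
k(E, z) = 2*E
l(H, n) = √(3 + n)
B(f, W) = -10*W
-84*B(-8, l(1, 6))*24 = -(-840)*√(3 + 6)*24 = -(-840)*√9*24 = -(-840)*3*24 = -84*(-30)*24 = 2520*24 = 60480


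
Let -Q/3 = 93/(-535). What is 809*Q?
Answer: 225711/535 ≈ 421.89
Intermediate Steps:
Q = 279/535 (Q = -279/(-535) = -279*(-1)/535 = -3*(-93/535) = 279/535 ≈ 0.52149)
809*Q = 809*(279/535) = 225711/535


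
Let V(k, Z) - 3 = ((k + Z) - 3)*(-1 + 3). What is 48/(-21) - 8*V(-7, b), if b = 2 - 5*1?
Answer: 1272/7 ≈ 181.71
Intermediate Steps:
b = -3 (b = 2 - 5 = -3)
V(k, Z) = -3 + 2*Z + 2*k (V(k, Z) = 3 + ((k + Z) - 3)*(-1 + 3) = 3 + ((Z + k) - 3)*2 = 3 + (-3 + Z + k)*2 = 3 + (-6 + 2*Z + 2*k) = -3 + 2*Z + 2*k)
48/(-21) - 8*V(-7, b) = 48/(-21) - 8*(-3 + 2*(-3) + 2*(-7)) = 48*(-1/21) - 8*(-3 - 6 - 14) = -16/7 - 8*(-23) = -16/7 + 184 = 1272/7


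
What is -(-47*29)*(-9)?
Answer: -12267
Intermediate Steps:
-(-47*29)*(-9) = -(-1363)*(-9) = -1*12267 = -12267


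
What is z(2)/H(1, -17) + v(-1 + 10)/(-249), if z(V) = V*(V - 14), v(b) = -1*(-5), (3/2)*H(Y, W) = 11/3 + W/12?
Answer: -3989/249 ≈ -16.020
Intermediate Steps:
H(Y, W) = 22/9 + W/18 (H(Y, W) = 2*(11/3 + W/12)/3 = 22/9 + W/18)
v(b) = 5
z(V) = V*(-14 + V)
z(2)/H(1, -17) + v(-1 + 10)/(-249) = (2*(-14 + 2))/(22/9 + (1/18)*(-17)) + 5/(-249) = (2*(-12))/(22/9 - 17/18) + 5*(-1/249) = -24/3/2 - 5/249 = -24*⅔ - 5/249 = -16 - 5/249 = -3989/249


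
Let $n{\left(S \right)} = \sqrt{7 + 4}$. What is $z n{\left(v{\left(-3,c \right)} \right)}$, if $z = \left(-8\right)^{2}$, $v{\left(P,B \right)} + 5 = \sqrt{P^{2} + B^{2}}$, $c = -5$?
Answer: $64 \sqrt{11} \approx 212.26$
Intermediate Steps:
$v{\left(P,B \right)} = -5 + \sqrt{B^{2} + P^{2}}$ ($v{\left(P,B \right)} = -5 + \sqrt{P^{2} + B^{2}} = -5 + \sqrt{B^{2} + P^{2}}$)
$n{\left(S \right)} = \sqrt{11}$
$z = 64$
$z n{\left(v{\left(-3,c \right)} \right)} = 64 \sqrt{11}$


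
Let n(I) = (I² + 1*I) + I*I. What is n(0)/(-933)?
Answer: 0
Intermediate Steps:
n(I) = I + 2*I² (n(I) = (I² + I) + I² = (I + I²) + I² = I + 2*I²)
n(0)/(-933) = (0*(1 + 2*0))/(-933) = -0*(1 + 0) = -0 = -1/933*0 = 0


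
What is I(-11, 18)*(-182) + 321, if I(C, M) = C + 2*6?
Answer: 139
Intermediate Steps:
I(C, M) = 12 + C (I(C, M) = C + 12 = 12 + C)
I(-11, 18)*(-182) + 321 = (12 - 11)*(-182) + 321 = 1*(-182) + 321 = -182 + 321 = 139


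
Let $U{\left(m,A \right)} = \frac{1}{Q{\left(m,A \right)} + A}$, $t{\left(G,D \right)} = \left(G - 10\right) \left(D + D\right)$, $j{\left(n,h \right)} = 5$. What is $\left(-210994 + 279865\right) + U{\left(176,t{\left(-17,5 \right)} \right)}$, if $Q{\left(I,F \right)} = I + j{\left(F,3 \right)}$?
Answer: $\frac{6129518}{89} \approx 68871.0$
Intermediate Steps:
$t{\left(G,D \right)} = 2 D \left(-10 + G\right)$ ($t{\left(G,D \right)} = \left(-10 + G\right) 2 D = 2 D \left(-10 + G\right)$)
$Q{\left(I,F \right)} = 5 + I$ ($Q{\left(I,F \right)} = I + 5 = 5 + I$)
$U{\left(m,A \right)} = \frac{1}{5 + A + m}$ ($U{\left(m,A \right)} = \frac{1}{\left(5 + m\right) + A} = \frac{1}{5 + A + m}$)
$\left(-210994 + 279865\right) + U{\left(176,t{\left(-17,5 \right)} \right)} = \left(-210994 + 279865\right) + \frac{1}{5 + 2 \cdot 5 \left(-10 - 17\right) + 176} = 68871 + \frac{1}{5 + 2 \cdot 5 \left(-27\right) + 176} = 68871 + \frac{1}{5 - 270 + 176} = 68871 + \frac{1}{-89} = 68871 - \frac{1}{89} = \frac{6129518}{89}$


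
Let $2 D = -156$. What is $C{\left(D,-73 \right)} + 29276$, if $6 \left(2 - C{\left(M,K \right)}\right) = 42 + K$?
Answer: $\frac{175699}{6} \approx 29283.0$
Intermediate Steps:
$D = -78$ ($D = \frac{1}{2} \left(-156\right) = -78$)
$C{\left(M,K \right)} = -5 - \frac{K}{6}$ ($C{\left(M,K \right)} = 2 - \frac{42 + K}{6} = 2 - \left(7 + \frac{K}{6}\right) = -5 - \frac{K}{6}$)
$C{\left(D,-73 \right)} + 29276 = \left(-5 - - \frac{73}{6}\right) + 29276 = \left(-5 + \frac{73}{6}\right) + 29276 = \frac{43}{6} + 29276 = \frac{175699}{6}$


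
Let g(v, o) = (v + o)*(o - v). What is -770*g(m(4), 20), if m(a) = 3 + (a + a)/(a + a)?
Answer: -295680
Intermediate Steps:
m(a) = 4 (m(a) = 3 + (2*a)/((2*a)) = 3 + (2*a)*(1/(2*a)) = 3 + 1 = 4)
g(v, o) = (o + v)*(o - v)
-770*g(m(4), 20) = -770*(20² - 1*4²) = -770*(400 - 1*16) = -770*(400 - 16) = -770*384 = -295680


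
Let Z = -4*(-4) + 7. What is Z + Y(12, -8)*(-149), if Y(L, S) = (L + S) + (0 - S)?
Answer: -1765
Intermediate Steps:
Z = 23 (Z = 16 + 7 = 23)
Y(L, S) = L (Y(L, S) = (L + S) - S = L)
Z + Y(12, -8)*(-149) = 23 + 12*(-149) = 23 - 1788 = -1765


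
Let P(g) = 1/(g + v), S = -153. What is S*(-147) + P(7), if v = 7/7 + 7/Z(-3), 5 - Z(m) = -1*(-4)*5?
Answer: 2541498/113 ≈ 22491.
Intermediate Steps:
Z(m) = -15 (Z(m) = 5 - (-1*(-4))*5 = 5 - 4*5 = 5 - 1*20 = 5 - 20 = -15)
v = 8/15 (v = 7/7 + 7/(-15) = 7*(⅐) + 7*(-1/15) = 1 - 7/15 = 8/15 ≈ 0.53333)
P(g) = 1/(8/15 + g) (P(g) = 1/(g + 8/15) = 1/(8/15 + g))
S*(-147) + P(7) = -153*(-147) + 15/(8 + 15*7) = 22491 + 15/(8 + 105) = 22491 + 15/113 = 2541498/113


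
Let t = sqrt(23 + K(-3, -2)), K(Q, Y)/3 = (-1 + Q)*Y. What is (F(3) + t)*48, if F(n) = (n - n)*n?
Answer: 48*sqrt(47) ≈ 329.07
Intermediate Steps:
K(Q, Y) = 3*Y*(-1 + Q) (K(Q, Y) = 3*((-1 + Q)*Y) = 3*(Y*(-1 + Q)) = 3*Y*(-1 + Q))
t = sqrt(47) (t = sqrt(23 + 3*(-2)*(-1 - 3)) = sqrt(23 + 3*(-2)*(-4)) = sqrt(23 + 24) = sqrt(47) ≈ 6.8557)
F(n) = 0 (F(n) = 0*n = 0)
(F(3) + t)*48 = (0 + sqrt(47))*48 = sqrt(47)*48 = 48*sqrt(47)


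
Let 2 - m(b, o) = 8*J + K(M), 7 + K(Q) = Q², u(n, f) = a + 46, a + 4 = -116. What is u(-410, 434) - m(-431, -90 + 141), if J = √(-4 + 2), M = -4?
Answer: -67 + 8*I*√2 ≈ -67.0 + 11.314*I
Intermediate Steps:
a = -120 (a = -4 - 116 = -120)
u(n, f) = -74 (u(n, f) = -120 + 46 = -74)
J = I*√2 (J = √(-2) = I*√2 ≈ 1.4142*I)
K(Q) = -7 + Q²
m(b, o) = -7 - 8*I*√2 (m(b, o) = 2 - (8*(I*√2) + (-7 + (-4)²)) = 2 - (8*I*√2 + (-7 + 16)) = 2 - (8*I*√2 + 9) = 2 - (9 + 8*I*√2) = 2 + (-9 - 8*I*√2) = -7 - 8*I*√2)
u(-410, 434) - m(-431, -90 + 141) = -74 - (-7 - 8*I*√2) = -74 + (7 + 8*I*√2) = -67 + 8*I*√2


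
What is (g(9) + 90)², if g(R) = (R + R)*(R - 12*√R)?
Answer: 156816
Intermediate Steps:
g(R) = 2*R*(R - 12*√R) (g(R) = (2*R)*(R - 12*√R) = 2*R*(R - 12*√R))
(g(9) + 90)² = ((-24*9^(3/2) + 2*9²) + 90)² = ((-24*27 + 2*81) + 90)² = ((-648 + 162) + 90)² = (-486 + 90)² = (-396)² = 156816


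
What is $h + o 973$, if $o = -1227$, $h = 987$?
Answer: $-1192884$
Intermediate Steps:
$h + o 973 = 987 - 1193871 = -1192884$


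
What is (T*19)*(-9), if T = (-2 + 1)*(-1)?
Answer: -171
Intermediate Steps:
T = 1 (T = -1*(-1) = 1)
(T*19)*(-9) = (1*19)*(-9) = 19*(-9) = -171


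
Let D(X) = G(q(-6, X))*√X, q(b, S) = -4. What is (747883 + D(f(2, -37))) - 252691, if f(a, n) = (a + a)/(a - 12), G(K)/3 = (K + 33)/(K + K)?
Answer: 495192 - 87*I*√10/40 ≈ 4.9519e+5 - 6.878*I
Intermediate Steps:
G(K) = 3*(33 + K)/(2*K) (G(K) = 3*((K + 33)/(K + K)) = 3*((33 + K)/((2*K))) = 3*((33 + K)*(1/(2*K))) = 3*((33 + K)/(2*K)) = 3*(33 + K)/(2*K))
f(a, n) = 2*a/(-12 + a) (f(a, n) = (2*a)/(-12 + a) = 2*a/(-12 + a))
D(X) = -87*√X/8 (D(X) = ((3/2)*(33 - 4)/(-4))*√X = ((3/2)*(-¼)*29)*√X = -87*√X/8)
(747883 + D(f(2, -37))) - 252691 = (747883 - 87*2*(I*√10/10)/8) - 252691 = (747883 - 87*I*√10/5/8) - 252691 = (747883 - 87*I*√10/40) - 252691 = 495192 - 87*I*√10/40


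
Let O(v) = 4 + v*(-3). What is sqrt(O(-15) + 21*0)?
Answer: 7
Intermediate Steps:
O(v) = 4 - 3*v
sqrt(O(-15) + 21*0) = sqrt((4 - 3*(-15)) + 21*0) = sqrt((4 + 45) + 0) = sqrt(49 + 0) = sqrt(49) = 7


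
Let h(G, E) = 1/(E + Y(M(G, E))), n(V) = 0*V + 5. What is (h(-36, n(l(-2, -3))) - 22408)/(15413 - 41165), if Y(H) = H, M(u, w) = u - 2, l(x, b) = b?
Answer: 739465/849816 ≈ 0.87015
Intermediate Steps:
M(u, w) = -2 + u
n(V) = 5 (n(V) = 0 + 5 = 5)
h(G, E) = 1/(-2 + E + G) (h(G, E) = 1/(E + (-2 + G)) = 1/(-2 + E + G))
(h(-36, n(l(-2, -3))) - 22408)/(15413 - 41165) = (1/(-2 + 5 - 36) - 22408)/(15413 - 41165) = (1/(-33) - 22408)/(-25752) = (-1/33 - 22408)*(-1/25752) = -739465/33*(-1/25752) = 739465/849816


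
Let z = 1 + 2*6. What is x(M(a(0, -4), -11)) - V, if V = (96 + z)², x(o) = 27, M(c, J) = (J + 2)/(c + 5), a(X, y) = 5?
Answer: -11854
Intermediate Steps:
z = 13 (z = 1 + 12 = 13)
M(c, J) = (2 + J)/(5 + c)
V = 11881 (V = (96 + 13)² = 109² = 11881)
x(M(a(0, -4), -11)) - V = 27 - 1*11881 = 27 - 11881 = -11854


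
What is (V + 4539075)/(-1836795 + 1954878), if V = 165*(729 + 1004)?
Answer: 1608340/39361 ≈ 40.861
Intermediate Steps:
V = 285945 (V = 165*1733 = 285945)
(V + 4539075)/(-1836795 + 1954878) = (285945 + 4539075)/(-1836795 + 1954878) = 4825020/118083 = 4825020*(1/118083) = 1608340/39361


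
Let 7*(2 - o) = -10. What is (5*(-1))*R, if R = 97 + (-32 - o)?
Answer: -2155/7 ≈ -307.86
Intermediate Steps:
o = 24/7 (o = 2 - ⅐*(-10) = 2 + 10/7 = 24/7 ≈ 3.4286)
R = 431/7 (R = 97 + (-32 - 1*24/7) = 97 + (-32 - 24/7) = 97 - 248/7 = 431/7 ≈ 61.571)
(5*(-1))*R = (5*(-1))*(431/7) = -5*431/7 = -2155/7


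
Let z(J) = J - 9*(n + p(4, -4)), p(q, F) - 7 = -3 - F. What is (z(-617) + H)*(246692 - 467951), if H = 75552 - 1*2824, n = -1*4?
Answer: -15947242425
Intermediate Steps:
p(q, F) = 4 - F (p(q, F) = 7 + (-3 - F) = 4 - F)
n = -4
H = 72728 (H = 75552 - 2824 = 72728)
z(J) = -36 + J (z(J) = J - 9*(-4 + (4 - 1*(-4))) = J - 9*(-4 + (4 + 4)) = J - 9*(-4 + 8) = J - 9*4 = J - 1*36 = J - 36 = -36 + J)
(z(-617) + H)*(246692 - 467951) = ((-36 - 617) + 72728)*(246692 - 467951) = (-653 + 72728)*(-221259) = 72075*(-221259) = -15947242425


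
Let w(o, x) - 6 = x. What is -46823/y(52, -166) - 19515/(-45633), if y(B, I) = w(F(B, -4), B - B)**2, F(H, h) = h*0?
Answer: -711990473/547596 ≈ -1300.2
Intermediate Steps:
F(H, h) = 0
w(o, x) = 6 + x
y(B, I) = 36 (y(B, I) = (6 + (B - B))**2 = (6 + 0)**2 = 6**2 = 36)
-46823/y(52, -166) - 19515/(-45633) = -46823/36 - 19515/(-45633) = -46823*1/36 - 19515*(-1/45633) = -46823/36 + 6505/15211 = -711990473/547596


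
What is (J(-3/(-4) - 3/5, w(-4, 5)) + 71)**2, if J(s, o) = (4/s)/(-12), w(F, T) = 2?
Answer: 383161/81 ≈ 4730.4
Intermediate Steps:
J(s, o) = -1/(3*s) (J(s, o) = (4/s)*(-1/12) = -1/(3*s))
(J(-3/(-4) - 3/5, w(-4, 5)) + 71)**2 = (-1/(3*(-3/(-4) - 3/5)) + 71)**2 = (-1/(3*(-3*(-1/4) - 3*1/5)) + 71)**2 = (-1/(3*(3/4 - 3/5)) + 71)**2 = (-1/(3*3/20) + 71)**2 = (-1/3*20/3 + 71)**2 = (-20/9 + 71)**2 = (619/9)**2 = 383161/81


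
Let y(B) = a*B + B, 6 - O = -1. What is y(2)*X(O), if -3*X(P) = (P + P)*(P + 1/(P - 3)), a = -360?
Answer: 72877/3 ≈ 24292.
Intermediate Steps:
O = 7 (O = 6 - 1*(-1) = 6 + 1 = 7)
y(B) = -359*B (y(B) = -360*B + B = -359*B)
X(P) = -2*P*(P + 1/(-3 + P))/3 (X(P) = -(P + P)*(P + 1/(P - 3))/3 = -2*P*(P + 1/(-3 + P))/3)
y(2)*X(O) = (-359*2)*((2/3)*7*(-1 - 1*7**2 + 3*7)/(-3 + 7)) = -1436*7*(-1 - 1*49 + 21)/(3*4) = -1436*7*(-1 - 49 + 21)/(3*4) = -1436*7*(-29)/(3*4) = -718*(-203/6) = 72877/3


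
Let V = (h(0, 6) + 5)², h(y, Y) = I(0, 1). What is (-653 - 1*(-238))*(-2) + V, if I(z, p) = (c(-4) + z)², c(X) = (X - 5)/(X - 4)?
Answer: 3560481/4096 ≈ 869.26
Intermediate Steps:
c(X) = (-5 + X)/(-4 + X)
I(z, p) = (9/8 + z)² (I(z, p) = ((-5 - 4)/(-4 - 4) + z)² = (-9/(-8) + z)² = (-⅛*(-9) + z)² = (9/8 + z)²)
h(y, Y) = 81/64 (h(y, Y) = (9 + 8*0)²/64 = (9 + 0)²/64 = (1/64)*9² = (1/64)*81 = 81/64)
V = 160801/4096 (V = (81/64 + 5)² = (401/64)² = 160801/4096 ≈ 39.258)
(-653 - 1*(-238))*(-2) + V = (-653 - 1*(-238))*(-2) + 160801/4096 = (-653 + 238)*(-2) + 160801/4096 = -415*(-2) + 160801/4096 = 830 + 160801/4096 = 3560481/4096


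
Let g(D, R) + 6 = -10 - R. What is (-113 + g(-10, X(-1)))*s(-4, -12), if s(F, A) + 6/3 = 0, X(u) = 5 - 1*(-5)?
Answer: 278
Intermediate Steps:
X(u) = 10 (X(u) = 5 + 5 = 10)
s(F, A) = -2 (s(F, A) = -2 + 0 = -2)
g(D, R) = -16 - R (g(D, R) = -6 + (-10 - R) = -16 - R)
(-113 + g(-10, X(-1)))*s(-4, -12) = (-113 + (-16 - 1*10))*(-2) = (-113 + (-16 - 10))*(-2) = (-113 - 26)*(-2) = -139*(-2) = 278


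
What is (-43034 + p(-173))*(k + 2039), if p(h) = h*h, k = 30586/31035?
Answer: -165938002571/6207 ≈ -2.6734e+7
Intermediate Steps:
k = 30586/31035 (k = 30586*(1/31035) = 30586/31035 ≈ 0.98553)
p(h) = h²
(-43034 + p(-173))*(k + 2039) = (-43034 + (-173)²)*(30586/31035 + 2039) = (-43034 + 29929)*(63310951/31035) = -13105*63310951/31035 = -165938002571/6207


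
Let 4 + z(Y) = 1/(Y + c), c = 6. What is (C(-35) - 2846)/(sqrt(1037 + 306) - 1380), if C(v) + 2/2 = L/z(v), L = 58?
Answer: 153999260/74219223 + 334781*sqrt(1343)/222657669 ≈ 2.1300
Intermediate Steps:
z(Y) = -4 + 1/(6 + Y) (z(Y) = -4 + 1/(Y + 6) = -4 + 1/(6 + Y))
C(v) = -1 + 58*(6 + v)/(-23 - 4*v) (C(v) = -1 + 58/(((-23 - 4*v)/(6 + v))) = -1 + 58*((6 + v)/(-23 - 4*v)) = -1 + 58*(6 + v)/(-23 - 4*v))
(C(-35) - 2846)/(sqrt(1037 + 306) - 1380) = ((-371 - 62*(-35))/(23 + 4*(-35)) - 2846)/(sqrt(1037 + 306) - 1380) = ((-371 + 2170)/(23 - 140) - 2846)/(sqrt(1343) - 1380) = (1799/(-117) - 2846)/(-1380 + sqrt(1343)) = (-1/117*1799 - 2846)/(-1380 + sqrt(1343)) = (-1799/117 - 2846)/(-1380 + sqrt(1343)) = -334781/(117*(-1380 + sqrt(1343)))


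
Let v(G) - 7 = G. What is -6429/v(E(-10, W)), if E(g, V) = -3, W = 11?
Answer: -6429/4 ≈ -1607.3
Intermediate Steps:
v(G) = 7 + G
-6429/v(E(-10, W)) = -6429/(7 - 3) = -6429/4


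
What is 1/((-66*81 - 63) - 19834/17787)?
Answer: -17787/96229717 ≈ -0.00018484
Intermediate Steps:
1/((-66*81 - 63) - 19834/17787) = 1/((-5346 - 63) - 19834*1/17787) = 1/(-5409 - 19834/17787) = 1/(-96229717/17787) = -17787/96229717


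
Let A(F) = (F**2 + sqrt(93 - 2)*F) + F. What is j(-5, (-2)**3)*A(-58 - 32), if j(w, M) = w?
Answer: -40050 + 450*sqrt(91) ≈ -35757.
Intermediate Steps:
A(F) = F + F**2 + F*sqrt(91) (A(F) = (F**2 + sqrt(91)*F) + F = (F**2 + F*sqrt(91)) + F = F + F**2 + F*sqrt(91))
j(-5, (-2)**3)*A(-58 - 32) = -5*(-58 - 32)*(1 + (-58 - 32) + sqrt(91)) = -(-450)*(1 - 90 + sqrt(91)) = -(-450)*(-89 + sqrt(91)) = -5*(8010 - 90*sqrt(91)) = -40050 + 450*sqrt(91)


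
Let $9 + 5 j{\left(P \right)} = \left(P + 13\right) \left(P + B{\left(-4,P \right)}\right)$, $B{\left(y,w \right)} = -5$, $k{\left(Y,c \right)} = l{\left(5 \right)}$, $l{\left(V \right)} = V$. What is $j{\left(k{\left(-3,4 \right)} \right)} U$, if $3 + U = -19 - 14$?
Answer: $\frac{324}{5} \approx 64.8$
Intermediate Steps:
$k{\left(Y,c \right)} = 5$
$U = -36$ ($U = -3 - 33 = -36$)
$j{\left(P \right)} = - \frac{9}{5} + \frac{\left(-5 + P\right) \left(13 + P\right)}{5}$ ($j{\left(P \right)} = - \frac{9}{5} + \frac{\left(P + 13\right) \left(P - 5\right)}{5} = - \frac{9}{5} + \frac{\left(13 + P\right) \left(-5 + P\right)}{5} = - \frac{9}{5} + \frac{\left(-5 + P\right) \left(13 + P\right)}{5}$)
$j{\left(k{\left(-3,4 \right)} \right)} U = \left(- \frac{74}{5} + \frac{5^{2}}{5} + \frac{8}{5} \cdot 5\right) \left(-36\right) = \left(- \frac{74}{5} + \frac{1}{5} \cdot 25 + 8\right) \left(-36\right) = \left(- \frac{74}{5} + 5 + 8\right) \left(-36\right) = \left(- \frac{9}{5}\right) \left(-36\right) = \frac{324}{5}$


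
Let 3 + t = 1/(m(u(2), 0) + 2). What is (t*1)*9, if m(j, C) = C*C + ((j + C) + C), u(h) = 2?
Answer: -99/4 ≈ -24.750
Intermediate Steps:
m(j, C) = j + C**2 + 2*C (m(j, C) = C**2 + ((C + j) + C) = C**2 + (j + 2*C) = j + C**2 + 2*C)
t = -11/4 (t = -3 + 1/((2 + 0**2 + 2*0) + 2) = -3 + 1/((2 + 0 + 0) + 2) = -3 + 1/(2 + 2) = -3 + 1/4 = -11/4 ≈ -2.7500)
(t*1)*9 = -11/4*1*9 = -11/4*9 = -99/4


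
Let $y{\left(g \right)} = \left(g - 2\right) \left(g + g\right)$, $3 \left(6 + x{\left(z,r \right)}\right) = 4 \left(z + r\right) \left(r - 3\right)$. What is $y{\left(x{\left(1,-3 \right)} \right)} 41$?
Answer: $6560$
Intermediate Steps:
$x{\left(z,r \right)} = -6 + \frac{4 \left(-3 + r\right) \left(r + z\right)}{3}$ ($x{\left(z,r \right)} = -6 + \frac{4 \left(z + r\right) \left(r - 3\right)}{3} = -6 + \frac{4 \left(r + z\right) \left(-3 + r\right)}{3} = -6 + \frac{4 \left(-3 + r\right) \left(r + z\right)}{3}$)
$y{\left(g \right)} = 2 g \left(-2 + g\right)$ ($y{\left(g \right)} = \left(-2 + g\right) 2 g = 2 g \left(-2 + g\right)$)
$y{\left(x{\left(1,-3 \right)} \right)} 41 = 2 \left(-6 - -12 - 4 + \frac{4 \left(-3\right)^{2}}{3} + \frac{4}{3} \left(-3\right) 1\right) \left(-2 - \left(-2 - 12 + 4\right)\right) 41 = 2 \left(-6 + 12 - 4 + \frac{4}{3} \cdot 9 - 4\right) \left(-2 - -10\right) 41 = 2 \left(-6 + 12 - 4 + 12 - 4\right) \left(-2 - -10\right) 41 = 2 \cdot 10 \left(-2 + 10\right) 41 = 2 \cdot 10 \cdot 8 \cdot 41 = 160 \cdot 41 = 6560$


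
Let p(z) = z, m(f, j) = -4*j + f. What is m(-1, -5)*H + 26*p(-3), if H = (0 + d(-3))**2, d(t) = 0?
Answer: -78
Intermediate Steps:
m(f, j) = f - 4*j
H = 0 (H = (0 + 0)**2 = 0**2 = 0)
m(-1, -5)*H + 26*p(-3) = (-1 - 4*(-5))*0 + 26*(-3) = (-1 + 20)*0 - 78 = 19*0 - 78 = 0 - 78 = -78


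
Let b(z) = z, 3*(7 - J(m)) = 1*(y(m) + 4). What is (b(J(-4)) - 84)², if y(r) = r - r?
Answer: 55225/9 ≈ 6136.1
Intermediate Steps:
y(r) = 0
J(m) = 17/3 (J(m) = 7 - (0 + 4)/3 = 7 - 4/3 = 17/3)
(b(J(-4)) - 84)² = (17/3 - 84)² = (-235/3)² = 55225/9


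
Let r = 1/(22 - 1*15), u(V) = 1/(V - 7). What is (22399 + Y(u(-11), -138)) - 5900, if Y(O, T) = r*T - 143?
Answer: 114354/7 ≈ 16336.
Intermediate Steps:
u(V) = 1/(-7 + V)
r = ⅐ (r = 1/(22 - 15) = 1/7 = ⅐ ≈ 0.14286)
Y(O, T) = -143 + T/7 (Y(O, T) = T/7 - 143 = -143 + T/7)
(22399 + Y(u(-11), -138)) - 5900 = (22399 + (-143 + (⅐)*(-138))) - 5900 = (22399 + (-143 - 138/7)) - 5900 = (22399 - 1139/7) - 5900 = 155654/7 - 5900 = 114354/7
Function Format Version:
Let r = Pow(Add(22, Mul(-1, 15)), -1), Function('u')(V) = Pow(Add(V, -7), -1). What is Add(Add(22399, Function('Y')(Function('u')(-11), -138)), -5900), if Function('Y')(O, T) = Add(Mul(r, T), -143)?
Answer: Rational(114354, 7) ≈ 16336.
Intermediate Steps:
Function('u')(V) = Pow(Add(-7, V), -1)
r = Rational(1, 7) (r = Pow(Add(22, -15), -1) = Pow(7, -1) = Rational(1, 7) ≈ 0.14286)
Function('Y')(O, T) = Add(-143, Mul(Rational(1, 7), T)) (Function('Y')(O, T) = Add(Mul(Rational(1, 7), T), -143) = Add(-143, Mul(Rational(1, 7), T)))
Add(Add(22399, Function('Y')(Function('u')(-11), -138)), -5900) = Add(Add(22399, Add(-143, Mul(Rational(1, 7), -138))), -5900) = Add(Add(22399, Add(-143, Rational(-138, 7))), -5900) = Add(Add(22399, Rational(-1139, 7)), -5900) = Add(Rational(155654, 7), -5900) = Rational(114354, 7)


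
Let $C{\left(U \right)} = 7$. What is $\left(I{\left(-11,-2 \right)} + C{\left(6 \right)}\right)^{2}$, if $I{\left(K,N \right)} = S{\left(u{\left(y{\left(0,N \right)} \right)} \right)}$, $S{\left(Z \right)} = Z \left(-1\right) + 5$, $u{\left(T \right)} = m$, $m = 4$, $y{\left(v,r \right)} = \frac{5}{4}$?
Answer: $64$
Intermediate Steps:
$y{\left(v,r \right)} = \frac{5}{4}$ ($y{\left(v,r \right)} = 5 \cdot \frac{1}{4} = \frac{5}{4}$)
$u{\left(T \right)} = 4$
$S{\left(Z \right)} = 5 - Z$ ($S{\left(Z \right)} = - Z + 5 = 5 - Z$)
$I{\left(K,N \right)} = 1$ ($I{\left(K,N \right)} = 5 - 4 = 1$)
$\left(I{\left(-11,-2 \right)} + C{\left(6 \right)}\right)^{2} = \left(1 + 7\right)^{2} = 8^{2} = 64$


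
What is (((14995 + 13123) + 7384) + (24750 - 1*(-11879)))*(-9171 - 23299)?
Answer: -2342093570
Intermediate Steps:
(((14995 + 13123) + 7384) + (24750 - 1*(-11879)))*(-9171 - 23299) = ((28118 + 7384) + (24750 + 11879))*(-32470) = (35502 + 36629)*(-32470) = 72131*(-32470) = -2342093570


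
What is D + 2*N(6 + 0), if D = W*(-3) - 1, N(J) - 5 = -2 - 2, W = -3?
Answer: 10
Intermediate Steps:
N(J) = 1 (N(J) = 5 + (-2 - 2) = 5 - 4 = 1)
D = 8 (D = -3*(-3) - 1 = 9 - 1 = 8)
D + 2*N(6 + 0) = 8 + 2*1 = 8 + 2 = 10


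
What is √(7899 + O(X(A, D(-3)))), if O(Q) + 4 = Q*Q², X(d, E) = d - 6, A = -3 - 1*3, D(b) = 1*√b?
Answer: √6167 ≈ 78.530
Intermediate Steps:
D(b) = √b
A = -6 (A = -3 - 3 = -6)
X(d, E) = -6 + d
O(Q) = -4 + Q³ (O(Q) = -4 + Q*Q² = -4 + Q³)
√(7899 + O(X(A, D(-3)))) = √(7899 + (-4 + (-6 - 6)³)) = √(7899 + (-4 + (-12)³)) = √(7899 + (-4 - 1728)) = √(7899 - 1732) = √6167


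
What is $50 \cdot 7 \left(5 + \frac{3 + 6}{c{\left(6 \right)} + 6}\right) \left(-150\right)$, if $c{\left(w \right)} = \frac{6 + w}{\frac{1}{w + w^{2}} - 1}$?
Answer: $- \frac{8058750}{43} \approx -1.8741 \cdot 10^{5}$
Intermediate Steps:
$c{\left(w \right)} = \frac{6 + w}{-1 + \frac{1}{w + w^{2}}}$
$50 \cdot 7 \left(5 + \frac{3 + 6}{c{\left(6 \right)} + 6}\right) \left(-150\right) = 50 \cdot 7 \left(5 + \frac{3 + 6}{\left(-1\right) 6 \frac{1}{-1 + 6 + 6^{2}} \left(6 + 6^{2} + 7 \cdot 6\right) + 6}\right) \left(-150\right) = 50 \cdot 7 \left(5 + \frac{9}{\left(-1\right) 6 \frac{1}{-1 + 6 + 36} \left(6 + 36 + 42\right) + 6}\right) \left(-150\right) = 50 \cdot 7 \left(5 + \frac{9}{\left(-1\right) 6 \cdot \frac{1}{41} \cdot 84 + 6}\right) \left(-150\right) = 50 \cdot 7 \left(5 + \frac{9}{- \frac{504}{41} + 6}\right) \left(-150\right) = 50 \cdot 7 \left(5 + \frac{9}{- \frac{258}{41}}\right) \left(-150\right) = 50 \cdot 7 \left(5 + 9 \left(- \frac{41}{258}\right)\right) \left(-150\right) = 50 \cdot 7 \left(5 - \frac{123}{86}\right) \left(-150\right) = 50 \cdot 7 \cdot \frac{307}{86} \left(-150\right) = 50 \cdot \frac{2149}{86} \left(-150\right) = \frac{53725}{43} \left(-150\right) = - \frac{8058750}{43}$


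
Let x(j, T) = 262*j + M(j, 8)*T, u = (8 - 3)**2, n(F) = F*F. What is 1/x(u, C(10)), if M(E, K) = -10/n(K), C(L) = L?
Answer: 16/104775 ≈ 0.00015271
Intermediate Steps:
n(F) = F**2
M(E, K) = -10/K**2
u = 25 (u = 5**2 = 25)
x(j, T) = 262*j - 5*T/32 (x(j, T) = 262*j + (-10/8**2)*T = 262*j + (-10*1/64)*T = 262*j - 5*T/32)
1/x(u, C(10)) = 1/(262*25 - 5/32*10) = 1/(6550 - 25/16) = 1/(104775/16) = 16/104775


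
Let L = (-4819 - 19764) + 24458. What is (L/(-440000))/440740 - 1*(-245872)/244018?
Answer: 190723500614809/189285348243200 ≈ 1.0076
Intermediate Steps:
L = -125 (L = -24583 + 24458 = -125)
(L/(-440000))/440740 - 1*(-245872)/244018 = -125/(-440000)/440740 - 1*(-245872)/244018 = -125*(-1/440000)*(1/440740) + 245872*(1/244018) = (1/3520)*(1/440740) + 122936/122009 = 1/1551404800 + 122936/122009 = 190723500614809/189285348243200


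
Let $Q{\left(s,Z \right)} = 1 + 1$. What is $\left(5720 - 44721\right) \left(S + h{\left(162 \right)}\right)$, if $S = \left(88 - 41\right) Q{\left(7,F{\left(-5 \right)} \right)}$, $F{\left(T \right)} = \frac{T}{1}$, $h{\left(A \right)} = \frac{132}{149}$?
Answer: $- \frac{551396138}{149} \approx -3.7006 \cdot 10^{6}$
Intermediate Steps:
$h{\left(A \right)} = \frac{132}{149}$ ($h{\left(A \right)} = 132 \cdot \frac{1}{149} = \frac{132}{149}$)
$F{\left(T \right)} = T$ ($F{\left(T \right)} = T 1 = T$)
$Q{\left(s,Z \right)} = 2$
$S = 94$ ($S = \left(88 - 41\right) 2 = 47 \cdot 2 = 94$)
$\left(5720 - 44721\right) \left(S + h{\left(162 \right)}\right) = \left(5720 - 44721\right) \left(94 + \frac{132}{149}\right) = \left(-39001\right) \frac{14138}{149} = - \frac{551396138}{149}$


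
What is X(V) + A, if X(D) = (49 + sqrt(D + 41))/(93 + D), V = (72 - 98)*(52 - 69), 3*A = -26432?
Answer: -14140973/1605 + sqrt(483)/535 ≈ -8810.5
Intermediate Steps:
A = -26432/3 (A = (1/3)*(-26432) = -26432/3 ≈ -8810.7)
V = 442 (V = -26*(-17) = 442)
X(D) = (49 + sqrt(41 + D))/(93 + D)
X(V) + A = (49 + sqrt(41 + 442))/(93 + 442) - 26432/3 = (49 + sqrt(483))/535 - 26432/3 = (49/535 + sqrt(483)/535) - 26432/3 = -14140973/1605 + sqrt(483)/535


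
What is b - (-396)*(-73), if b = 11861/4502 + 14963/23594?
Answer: -767566495711/26555047 ≈ -28905.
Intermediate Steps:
b = 86802965/26555047 (b = 11861*(1/4502) + 14963*(1/23594) = 11861/4502 + 14963/23594 = 86802965/26555047 ≈ 3.2688)
b - (-396)*(-73) = 86802965/26555047 - (-396)*(-73) = 86802965/26555047 - 1*28908 = 86802965/26555047 - 28908 = -767566495711/26555047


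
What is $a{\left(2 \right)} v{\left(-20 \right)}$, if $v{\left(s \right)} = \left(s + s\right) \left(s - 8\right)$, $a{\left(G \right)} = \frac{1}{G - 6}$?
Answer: $-280$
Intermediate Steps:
$a{\left(G \right)} = \frac{1}{-6 + G}$
$v{\left(s \right)} = 2 s \left(-8 + s\right)$
$a{\left(2 \right)} v{\left(-20 \right)} = \frac{2 \left(-20\right) \left(-8 - 20\right)}{-6 + 2} = \frac{2 \left(-20\right) \left(-28\right)}{-4} = \left(- \frac{1}{4}\right) 1120 = -280$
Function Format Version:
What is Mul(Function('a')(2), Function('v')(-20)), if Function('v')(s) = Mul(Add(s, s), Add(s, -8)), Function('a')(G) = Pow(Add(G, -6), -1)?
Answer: -280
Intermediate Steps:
Function('a')(G) = Pow(Add(-6, G), -1)
Function('v')(s) = Mul(2, s, Add(-8, s)) (Function('v')(s) = Mul(Mul(2, s), Add(-8, s)) = Mul(2, s, Add(-8, s)))
Mul(Function('a')(2), Function('v')(-20)) = Mul(Pow(Add(-6, 2), -1), Mul(2, -20, Add(-8, -20))) = Mul(Pow(-4, -1), Mul(2, -20, -28)) = Mul(Rational(-1, 4), 1120) = -280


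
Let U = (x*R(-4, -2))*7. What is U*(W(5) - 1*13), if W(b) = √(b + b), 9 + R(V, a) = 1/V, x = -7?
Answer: -23569/4 + 1813*√10/4 ≈ -4458.9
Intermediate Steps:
R(V, a) = -9 + 1/V
W(b) = √2*√b (W(b) = √(2*b) = √2*√b)
U = 1813/4 (U = -7*(-9 + 1/(-4))*7 = -7*(-9 - ¼)*7 = -7*(-37/4)*7 = (259/4)*7 = 1813/4 ≈ 453.25)
U*(W(5) - 1*13) = 1813*(√2*√5 - 1*13)/4 = 1813*(√10 - 13)/4 = 1813*(-13 + √10)/4 = -23569/4 + 1813*√10/4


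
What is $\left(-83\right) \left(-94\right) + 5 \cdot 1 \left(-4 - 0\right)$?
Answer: $7782$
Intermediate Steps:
$\left(-83\right) \left(-94\right) + 5 \cdot 1 \left(-4 - 0\right) = 7802 + 5 \left(-4 + 0\right) = 7802 + 5 \left(-4\right) = 7802 - 20 = 7782$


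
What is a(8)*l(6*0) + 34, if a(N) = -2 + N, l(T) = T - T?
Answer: 34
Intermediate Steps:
l(T) = 0
a(8)*l(6*0) + 34 = (-2 + 8)*0 + 34 = 6*0 + 34 = 0 + 34 = 34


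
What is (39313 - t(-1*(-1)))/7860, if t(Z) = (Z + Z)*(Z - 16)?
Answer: 39343/7860 ≈ 5.0055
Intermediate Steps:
t(Z) = 2*Z*(-16 + Z) (t(Z) = (2*Z)*(-16 + Z) = 2*Z*(-16 + Z))
(39313 - t(-1*(-1)))/7860 = (39313 - 2*(-1*(-1))*(-16 - 1*(-1)))/7860 = (39313 - 2*(-16 + 1))*(1/7860) = (39313 - 2*(-15))*(1/7860) = (39313 - 1*(-30))*(1/7860) = (39313 + 30)*(1/7860) = 39343*(1/7860) = 39343/7860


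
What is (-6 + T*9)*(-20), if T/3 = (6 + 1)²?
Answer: -26340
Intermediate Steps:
T = 147 (T = 3*(6 + 1)² = 3*7² = 3*49 = 147)
(-6 + T*9)*(-20) = (-6 + 147*9)*(-20) = (-6 + 1323)*(-20) = 1317*(-20) = -26340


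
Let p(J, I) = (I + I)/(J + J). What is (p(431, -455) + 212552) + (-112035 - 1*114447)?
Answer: -6004285/431 ≈ -13931.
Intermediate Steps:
p(J, I) = I/J (p(J, I) = (2*I)/((2*J)) = (2*I)*(1/(2*J)) = I/J)
(p(431, -455) + 212552) + (-112035 - 1*114447) = (-455/431 + 212552) + (-112035 - 1*114447) = (-455*1/431 + 212552) + (-112035 - 114447) = (-455/431 + 212552) - 226482 = 91609457/431 - 226482 = -6004285/431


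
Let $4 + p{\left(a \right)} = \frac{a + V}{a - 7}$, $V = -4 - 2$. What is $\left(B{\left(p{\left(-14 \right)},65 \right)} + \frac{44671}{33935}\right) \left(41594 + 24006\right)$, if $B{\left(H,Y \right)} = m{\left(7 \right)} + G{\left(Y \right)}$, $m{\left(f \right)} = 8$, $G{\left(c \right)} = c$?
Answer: $\frac{3007969920}{617} \approx 4.8752 \cdot 10^{6}$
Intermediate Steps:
$V = -6$ ($V = -4 - 2 = -6$)
$p{\left(a \right)} = -4 + \frac{-6 + a}{-7 + a}$ ($p{\left(a \right)} = -4 + \frac{a - 6}{a - 7} = -4 + \frac{-6 + a}{-7 + a}$)
$B{\left(H,Y \right)} = 8 + Y$
$\left(B{\left(p{\left(-14 \right)},65 \right)} + \frac{44671}{33935}\right) \left(41594 + 24006\right) = \left(\left(8 + 65\right) + \frac{44671}{33935}\right) \left(41594 + 24006\right) = \left(73 + 44671 \cdot \frac{1}{33935}\right) 65600 = \left(73 + \frac{4061}{3085}\right) 65600 = \frac{229266}{3085} \cdot 65600 = \frac{3007969920}{617}$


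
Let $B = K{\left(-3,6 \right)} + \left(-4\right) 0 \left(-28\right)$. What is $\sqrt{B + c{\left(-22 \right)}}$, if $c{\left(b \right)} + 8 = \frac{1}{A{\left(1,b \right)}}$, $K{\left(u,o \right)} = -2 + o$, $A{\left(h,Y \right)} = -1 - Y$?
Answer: $\frac{i \sqrt{1743}}{21} \approx 1.9881 i$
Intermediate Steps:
$c{\left(b \right)} = -8 + \frac{1}{-1 - b}$
$B = 4$ ($B = \left(-2 + 6\right) + \left(-4\right) 0 \left(-28\right) = 4 + 0 \left(-28\right) = 4 + 0 = 4$)
$\sqrt{B + c{\left(-22 \right)}} = \sqrt{4 + \frac{-9 - -176}{1 - 22}} = \sqrt{4 + \frac{-9 + 176}{-21}} = \sqrt{4 - \frac{167}{21}} = \sqrt{- \frac{83}{21}} = \frac{i \sqrt{1743}}{21}$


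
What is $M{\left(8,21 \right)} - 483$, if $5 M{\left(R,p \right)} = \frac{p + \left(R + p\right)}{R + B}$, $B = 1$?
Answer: $- \frac{4337}{9} \approx -481.89$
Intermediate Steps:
$M{\left(R,p \right)} = \frac{R + 2 p}{5 \left(1 + R\right)}$ ($M{\left(R,p \right)} = \frac{\left(p + \left(R + p\right)\right) \frac{1}{R + 1}}{5} = \frac{\left(R + 2 p\right) \frac{1}{1 + R}}{5} = \frac{\frac{1}{1 + R} \left(R + 2 p\right)}{5} = \frac{R + 2 p}{5 \left(1 + R\right)}$)
$M{\left(8,21 \right)} - 483 = \frac{8 + 2 \cdot 21}{5 \left(1 + 8\right)} - 483 = \frac{8 + 42}{5 \cdot 9} - 483 = \frac{1}{5} \cdot \frac{1}{9} \cdot 50 - 483 = \frac{10}{9} - 483 = - \frac{4337}{9}$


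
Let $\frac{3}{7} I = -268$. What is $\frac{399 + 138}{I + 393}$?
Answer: $- \frac{1611}{697} \approx -2.3113$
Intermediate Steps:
$I = - \frac{1876}{3}$ ($I = \frac{7}{3} \left(-268\right) = - \frac{1876}{3} \approx -625.33$)
$\frac{399 + 138}{I + 393} = \frac{399 + 138}{- \frac{1876}{3} + 393} = \frac{537}{- \frac{697}{3}} = 537 \left(- \frac{3}{697}\right) = - \frac{1611}{697}$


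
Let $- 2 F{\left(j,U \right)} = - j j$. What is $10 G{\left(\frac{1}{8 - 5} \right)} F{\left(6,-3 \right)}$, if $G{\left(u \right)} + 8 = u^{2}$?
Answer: $-1420$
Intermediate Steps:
$F{\left(j,U \right)} = \frac{j^{2}}{2}$ ($F{\left(j,U \right)} = - \frac{- j j}{2} = - \frac{\left(-1\right) j^{2}}{2} = \frac{j^{2}}{2}$)
$G{\left(u \right)} = -8 + u^{2}$
$10 G{\left(\frac{1}{8 - 5} \right)} F{\left(6,-3 \right)} = 10 \left(-8 + \left(\frac{1}{8 - 5}\right)^{2}\right) \frac{6^{2}}{2} = 10 \left(-8 + \left(\frac{1}{3}\right)^{2}\right) \frac{1}{2} \cdot 36 = 10 \left(-8 + \left(\frac{1}{3}\right)^{2}\right) 18 = 10 \left(-8 + \frac{1}{9}\right) 18 = 10 \left(- \frac{71}{9}\right) 18 = \left(- \frac{710}{9}\right) 18 = -1420$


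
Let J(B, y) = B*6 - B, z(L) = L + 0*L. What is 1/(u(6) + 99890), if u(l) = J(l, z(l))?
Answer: 1/99920 ≈ 1.0008e-5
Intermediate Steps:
z(L) = L (z(L) = L + 0 = L)
J(B, y) = 5*B (J(B, y) = 6*B - B = 5*B)
u(l) = 5*l
1/(u(6) + 99890) = 1/(5*6 + 99890) = 1/(30 + 99890) = 1/99920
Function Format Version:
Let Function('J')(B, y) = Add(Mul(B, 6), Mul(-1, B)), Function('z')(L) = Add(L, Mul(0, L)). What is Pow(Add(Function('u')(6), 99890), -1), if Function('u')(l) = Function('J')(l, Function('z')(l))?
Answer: Rational(1, 99920) ≈ 1.0008e-5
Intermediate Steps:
Function('z')(L) = L (Function('z')(L) = Add(L, 0) = L)
Function('J')(B, y) = Mul(5, B) (Function('J')(B, y) = Add(Mul(6, B), Mul(-1, B)) = Mul(5, B))
Function('u')(l) = Mul(5, l)
Pow(Add(Function('u')(6), 99890), -1) = Pow(Add(Mul(5, 6), 99890), -1) = Pow(Add(30, 99890), -1) = Pow(99920, -1) = Rational(1, 99920)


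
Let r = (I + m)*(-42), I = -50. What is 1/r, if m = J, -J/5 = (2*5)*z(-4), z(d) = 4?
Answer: 1/10500 ≈ 9.5238e-5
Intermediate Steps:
J = -200 (J = -5*2*5*4 = -50*4 = -5*40 = -200)
m = -200
r = 10500 (r = (-50 - 200)*(-42) = -250*(-42) = 10500)
1/r = 1/10500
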